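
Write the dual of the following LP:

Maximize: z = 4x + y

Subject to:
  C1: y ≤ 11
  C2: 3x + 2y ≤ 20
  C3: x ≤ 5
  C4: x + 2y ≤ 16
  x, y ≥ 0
Minimize: z = 11y1 + 20y2 + 5y3 + 16y4

Subject to:
  C1: -3y2 - y3 - y4 ≤ -4
  C2: -y1 - 2y2 - 2y4 ≤ -1
  y1, y2, y3, y4 ≥ 0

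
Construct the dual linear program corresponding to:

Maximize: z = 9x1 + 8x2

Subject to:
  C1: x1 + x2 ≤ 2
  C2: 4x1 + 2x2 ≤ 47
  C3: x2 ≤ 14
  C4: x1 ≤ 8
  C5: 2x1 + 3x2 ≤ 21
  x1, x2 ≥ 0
Minimize: z = 2y1 + 47y2 + 14y3 + 8y4 + 21y5

Subject to:
  C1: -y1 - 4y2 - y4 - 2y5 ≤ -9
  C2: -y1 - 2y2 - y3 - 3y5 ≤ -8
  y1, y2, y3, y4, y5 ≥ 0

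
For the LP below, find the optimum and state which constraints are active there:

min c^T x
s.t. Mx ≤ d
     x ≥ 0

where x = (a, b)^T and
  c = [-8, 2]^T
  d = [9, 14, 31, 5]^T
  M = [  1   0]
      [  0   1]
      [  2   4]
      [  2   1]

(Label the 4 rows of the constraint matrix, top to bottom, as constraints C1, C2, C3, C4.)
Optimal: a = 2.5, b = 0
Binding: C4, b ≥ 0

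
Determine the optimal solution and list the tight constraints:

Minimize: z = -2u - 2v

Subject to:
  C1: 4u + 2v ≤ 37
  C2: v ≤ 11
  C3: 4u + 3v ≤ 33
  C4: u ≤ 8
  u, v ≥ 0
Optimal: u = 0, v = 11
Binding: C2, C3, u ≥ 0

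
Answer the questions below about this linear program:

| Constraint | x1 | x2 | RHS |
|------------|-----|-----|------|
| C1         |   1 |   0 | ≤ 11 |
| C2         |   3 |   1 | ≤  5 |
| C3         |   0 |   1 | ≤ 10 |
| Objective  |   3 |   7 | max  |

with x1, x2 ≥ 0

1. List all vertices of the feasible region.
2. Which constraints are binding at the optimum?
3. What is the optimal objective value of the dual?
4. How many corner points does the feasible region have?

1. (0, 0), (1.667, 0), (0, 5)
2. C2, x1 ≥ 0
3. 35 (by strong duality, equal to the primal optimum)
4. 3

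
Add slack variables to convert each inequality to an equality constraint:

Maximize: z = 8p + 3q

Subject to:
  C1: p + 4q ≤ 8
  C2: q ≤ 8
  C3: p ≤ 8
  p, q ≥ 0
max z = 8p + 3q

s.t.
  p + 4q + s1 = 8
  q + s2 = 8
  p + s3 = 8
  p, q, s1, s2, s3 ≥ 0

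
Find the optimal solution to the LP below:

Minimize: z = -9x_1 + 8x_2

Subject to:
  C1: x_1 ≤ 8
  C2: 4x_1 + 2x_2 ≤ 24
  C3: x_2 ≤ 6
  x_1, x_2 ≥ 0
Each vertex is the intersection of two constraint boundaries that also satisfies all remaining constraints:
  x_1 = 0 and x_2 = 0 → (0, 0)
  4x_1 + 2x_2 = 24 and x_2 = 0 → (6, 0)
  4x_1 + 2x_2 = 24 and x_2 = 6 → (3, 6)
  x_2 = 6 and x_1 = 0 → (0, 6)

Evaluating z = -9x_1 + 8x_2 at each vertex:
  (0, 0): z = 0
  (6, 0): z = -54
  (3, 6): z = 21
  (0, 6): z = 48

The minimum is at (6, 0) with z = -54.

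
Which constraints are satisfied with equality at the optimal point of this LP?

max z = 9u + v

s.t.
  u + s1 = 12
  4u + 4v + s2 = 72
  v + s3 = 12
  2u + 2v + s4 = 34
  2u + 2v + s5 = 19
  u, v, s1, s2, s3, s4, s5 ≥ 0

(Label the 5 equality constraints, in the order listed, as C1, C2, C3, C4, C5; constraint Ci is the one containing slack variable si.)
Optimal: u = 9.5, v = 0
Binding: C5, v ≥ 0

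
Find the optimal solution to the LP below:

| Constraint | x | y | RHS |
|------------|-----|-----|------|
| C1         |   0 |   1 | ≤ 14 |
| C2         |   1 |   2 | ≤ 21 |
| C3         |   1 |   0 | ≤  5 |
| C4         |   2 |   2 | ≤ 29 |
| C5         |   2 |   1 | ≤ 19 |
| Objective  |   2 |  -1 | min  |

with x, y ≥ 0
Each vertex is the intersection of two constraint boundaries that also satisfies all remaining constraints:
  x = 0 and y = 0 → (0, 0)
  x = 5 and y = 0 → (5, 0)
  x + 2y = 21 and x = 5 → (5, 8)
  x + 2y = 21 and x = 0 → (0, 10.5)

Evaluating z = 2x - y at each vertex:
  (0, 0): z = 0
  (5, 0): z = 10
  (5, 8): z = 2
  (0, 10.5): z = -10.5

The minimum is at (0, 10.5) with z = -10.5.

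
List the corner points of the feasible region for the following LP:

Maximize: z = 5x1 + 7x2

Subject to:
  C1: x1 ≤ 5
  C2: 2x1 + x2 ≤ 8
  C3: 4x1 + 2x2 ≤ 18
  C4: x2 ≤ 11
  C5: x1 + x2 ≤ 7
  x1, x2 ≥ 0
Each vertex is the intersection of two constraint boundaries that also satisfies all remaining constraints:
  x1 = 0 and x2 = 0 → (0, 0)
  2x1 + x2 = 8 and x2 = 0 → (4, 0)
  2x1 + x2 = 8 and x1 + x2 = 7 → (1, 6)
  x1 + x2 = 7 and x1 = 0 → (0, 7)

Vertices: (0, 0), (4, 0), (1, 6), (0, 7)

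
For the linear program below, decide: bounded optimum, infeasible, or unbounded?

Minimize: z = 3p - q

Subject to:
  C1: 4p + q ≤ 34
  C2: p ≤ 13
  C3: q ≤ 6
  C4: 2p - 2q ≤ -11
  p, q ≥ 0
The point (0, 6) satisfies every constraint, so the LP is feasible; the constraints give p ≤ 13 and q ≤ 6, which with p, q ≥ 0 keep the feasible region inside a bounded box. A feasible, bounded LP attains a finite optimum at a vertex.

Evaluating z = 3p - q at each vertex:
  (0, 5.5): z = -5.5
  (0.5, 6): z = -4.5
  (0, 6): z = -6

The LP has an optimal solution: (0, 6) with z = -6.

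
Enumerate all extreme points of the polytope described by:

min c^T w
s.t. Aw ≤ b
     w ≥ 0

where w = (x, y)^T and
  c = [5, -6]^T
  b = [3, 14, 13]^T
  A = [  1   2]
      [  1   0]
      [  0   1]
Each vertex is the intersection of two constraint boundaries that also satisfies all remaining constraints:
  x = 0 and y = 0 → (0, 0)
  x + 2y = 3 and y = 0 → (3, 0)
  x + 2y = 3 and x = 0 → (0, 1.5)

Vertices: (0, 0), (3, 0), (0, 1.5)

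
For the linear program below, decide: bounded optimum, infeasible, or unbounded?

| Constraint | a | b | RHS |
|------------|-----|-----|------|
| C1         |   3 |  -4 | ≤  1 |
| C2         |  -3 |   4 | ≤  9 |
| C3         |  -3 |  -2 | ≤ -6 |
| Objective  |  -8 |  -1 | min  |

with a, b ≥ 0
Feasible point: (1, 2) satisfies every constraint, so the LP is feasible.
Direction d = (4, 3): for each constraint row a, a·d ≤ 0 —
  (3)(4) + (-4)(3) = 0 ≤ 0
  (-3)(4) + (4)(3) = 0 ≤ 0
  (-3)(4) + (-2)(3) = -18 ≤ 0
and d ≥ 0, so (1, 2) + t·d stays feasible for every t ≥ 0. Along this ray z = -8a - b changes by -35 per unit t, so z → −∞.

Unbounded: there is a feasible ray along which z → −∞.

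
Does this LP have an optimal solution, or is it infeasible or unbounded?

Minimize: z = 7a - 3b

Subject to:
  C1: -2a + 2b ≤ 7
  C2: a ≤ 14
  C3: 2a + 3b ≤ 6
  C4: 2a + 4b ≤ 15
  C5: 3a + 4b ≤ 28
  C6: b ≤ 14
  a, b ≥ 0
The point (0, 2) satisfies every constraint, so the LP is feasible; the constraints give a ≤ 14 and b ≤ 14, which with a, b ≥ 0 keep the feasible region inside a bounded box. A feasible, bounded LP attains a finite optimum at a vertex.

Evaluating z = 7a - 3b at each vertex:
  (0, 0): z = 0
  (3, 0): z = 21
  (0, 2): z = -6

Bounded optimum: z* = -6 at (0, 2).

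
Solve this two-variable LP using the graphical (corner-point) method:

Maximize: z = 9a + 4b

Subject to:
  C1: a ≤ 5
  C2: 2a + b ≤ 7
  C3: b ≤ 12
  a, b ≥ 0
Each vertex is the intersection of two constraint boundaries that also satisfies all remaining constraints:
  a = 0 and b = 0 → (0, 0)
  2a + b = 7 and b = 0 → (3.5, 0)
  2a + b = 7 and a = 0 → (0, 7)

Evaluating z = 9a + 4b at each vertex:
  (0, 0): z = 0
  (3.5, 0): z = 31.5
  (0, 7): z = 28

The maximum is at (3.5, 0) with z = 31.5.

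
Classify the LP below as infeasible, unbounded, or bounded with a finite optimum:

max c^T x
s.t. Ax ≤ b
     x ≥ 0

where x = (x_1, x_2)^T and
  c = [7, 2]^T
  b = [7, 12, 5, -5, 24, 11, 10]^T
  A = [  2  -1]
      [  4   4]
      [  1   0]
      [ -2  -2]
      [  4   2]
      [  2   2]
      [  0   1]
The point (3, 0) satisfies every constraint, so the LP is feasible; the constraints give x_1 ≤ 5 and x_2 ≤ 10, which with x_1, x_2 ≥ 0 keep the feasible region inside a bounded box. A feasible, bounded LP attains a finite optimum at a vertex.

The LP has an optimal solution: (3, 0) with z = 21.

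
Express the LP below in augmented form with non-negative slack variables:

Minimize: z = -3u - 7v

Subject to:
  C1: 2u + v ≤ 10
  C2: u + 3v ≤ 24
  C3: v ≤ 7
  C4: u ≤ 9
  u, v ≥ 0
min z = -3u - 7v

s.t.
  2u + v + s1 = 10
  u + 3v + s2 = 24
  v + s3 = 7
  u + s4 = 9
  u, v, s1, s2, s3, s4 ≥ 0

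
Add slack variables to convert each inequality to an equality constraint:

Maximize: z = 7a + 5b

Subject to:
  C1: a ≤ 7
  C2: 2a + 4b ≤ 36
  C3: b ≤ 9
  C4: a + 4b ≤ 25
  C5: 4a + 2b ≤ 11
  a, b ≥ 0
max z = 7a + 5b

s.t.
  a + s1 = 7
  2a + 4b + s2 = 36
  b + s3 = 9
  a + 4b + s4 = 25
  4a + 2b + s5 = 11
  a, b, s1, s2, s3, s4, s5 ≥ 0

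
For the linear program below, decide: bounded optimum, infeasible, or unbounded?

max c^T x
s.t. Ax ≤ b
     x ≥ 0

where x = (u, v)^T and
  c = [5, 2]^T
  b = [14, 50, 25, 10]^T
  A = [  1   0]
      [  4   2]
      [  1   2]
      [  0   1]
The point (12.5, 0) satisfies every constraint, so the LP is feasible; the constraints give u ≤ 14 and v ≤ 10, which with u, v ≥ 0 keep the feasible region inside a bounded box. A feasible, bounded LP attains a finite optimum at a vertex.

Bounded optimum: z* = 62.5 at (12.5, 0).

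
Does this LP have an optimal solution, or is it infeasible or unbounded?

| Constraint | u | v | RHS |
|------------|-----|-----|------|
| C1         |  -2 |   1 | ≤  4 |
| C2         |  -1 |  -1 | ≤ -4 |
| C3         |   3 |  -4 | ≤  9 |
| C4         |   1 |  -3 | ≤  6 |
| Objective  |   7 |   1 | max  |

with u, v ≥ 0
Feasible point: (0, 4) satisfies every constraint, so the LP is feasible.
Direction d = (1, 1): for each constraint row a, a·d ≤ 0 —
  (-2)(1) + (1)(1) = -1 ≤ 0
  (-1)(1) + (-1)(1) = -2 ≤ 0
  (3)(1) + (-4)(1) = -1 ≤ 0
  (1)(1) + (-3)(1) = -2 ≤ 0
and d ≥ 0, so (0, 4) + t·d stays feasible for every t ≥ 0. Along this ray z = 7u + v changes by 8 per unit t, so z → +∞.

Unbounded: there is a feasible ray along which z → +∞.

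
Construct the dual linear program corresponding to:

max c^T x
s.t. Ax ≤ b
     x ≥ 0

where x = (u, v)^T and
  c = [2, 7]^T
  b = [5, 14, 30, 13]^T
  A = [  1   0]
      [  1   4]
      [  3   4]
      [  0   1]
Minimize: z = 5y1 + 14y2 + 30y3 + 13y4

Subject to:
  C1: -y1 - y2 - 3y3 ≤ -2
  C2: -4y2 - 4y3 - y4 ≤ -7
  y1, y2, y3, y4 ≥ 0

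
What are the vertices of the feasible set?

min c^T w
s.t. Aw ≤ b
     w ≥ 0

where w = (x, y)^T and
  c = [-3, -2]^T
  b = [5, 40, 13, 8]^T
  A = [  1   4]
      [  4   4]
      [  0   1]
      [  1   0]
Each vertex is the intersection of two constraint boundaries that also satisfies all remaining constraints:
  x = 0 and y = 0 → (0, 0)
  x + 4y = 5 and y = 0 → (5, 0)
  x + 4y = 5 and x = 0 → (0, 1.25)

Vertices: (0, 0), (5, 0), (0, 1.25)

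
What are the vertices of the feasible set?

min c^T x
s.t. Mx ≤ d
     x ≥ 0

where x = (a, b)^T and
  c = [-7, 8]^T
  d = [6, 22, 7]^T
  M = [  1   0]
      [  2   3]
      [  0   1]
Each vertex is the intersection of two constraint boundaries that also satisfies all remaining constraints:
  a = 0 and b = 0 → (0, 0)
  a = 6 and b = 0 → (6, 0)
  a = 6 and 2a + 3b = 22 → (6, 3.333)
  2a + 3b = 22 and b = 7 → (0.5, 7)
  b = 7 and a = 0 → (0, 7)

Vertices: (0, 0), (6, 0), (6, 3.333), (0.5, 7), (0, 7)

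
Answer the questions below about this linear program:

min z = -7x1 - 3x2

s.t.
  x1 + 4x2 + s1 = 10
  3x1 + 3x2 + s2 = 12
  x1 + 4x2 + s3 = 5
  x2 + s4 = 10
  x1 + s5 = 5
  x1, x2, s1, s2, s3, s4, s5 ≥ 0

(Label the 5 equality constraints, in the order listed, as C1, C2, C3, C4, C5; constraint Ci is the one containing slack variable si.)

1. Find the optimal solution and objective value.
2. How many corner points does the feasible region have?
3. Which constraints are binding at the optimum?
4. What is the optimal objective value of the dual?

1. x1 = 4, x2 = 0, z = -28
2. 4
3. C2, x2 ≥ 0
4. -28 (by strong duality, equal to the primal optimum)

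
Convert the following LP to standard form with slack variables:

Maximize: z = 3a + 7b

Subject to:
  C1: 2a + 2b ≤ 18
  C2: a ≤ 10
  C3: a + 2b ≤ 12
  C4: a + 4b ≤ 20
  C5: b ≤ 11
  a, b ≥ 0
max z = 3a + 7b

s.t.
  2a + 2b + s1 = 18
  a + s2 = 10
  a + 2b + s3 = 12
  a + 4b + s4 = 20
  b + s5 = 11
  a, b, s1, s2, s3, s4, s5 ≥ 0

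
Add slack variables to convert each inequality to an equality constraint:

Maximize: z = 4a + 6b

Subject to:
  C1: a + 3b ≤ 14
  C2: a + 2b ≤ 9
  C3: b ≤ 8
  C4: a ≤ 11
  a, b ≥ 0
max z = 4a + 6b

s.t.
  a + 3b + s1 = 14
  a + 2b + s2 = 9
  b + s3 = 8
  a + s4 = 11
  a, b, s1, s2, s3, s4 ≥ 0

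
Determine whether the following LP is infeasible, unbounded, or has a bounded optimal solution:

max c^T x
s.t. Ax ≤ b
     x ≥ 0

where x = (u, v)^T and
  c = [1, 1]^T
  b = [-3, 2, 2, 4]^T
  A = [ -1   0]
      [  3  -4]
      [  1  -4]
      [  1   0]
Feasible point: (3, 2) satisfies every constraint, so the LP is feasible.
Direction d = (0, 1): for each constraint row a, a·d ≤ 0 —
  (-1)(0) + (0)(1) = 0 ≤ 0
  (3)(0) + (-4)(1) = -4 ≤ 0
  (1)(0) + (-4)(1) = -4 ≤ 0
  (1)(0) + (0)(1) = 0 ≤ 0
and d ≥ 0, so (3, 2) + t·d stays feasible for every t ≥ 0. Along this ray z = u + v changes by 1 per unit t, so z → +∞.

The LP is unbounded; z can be made arbitrarily large.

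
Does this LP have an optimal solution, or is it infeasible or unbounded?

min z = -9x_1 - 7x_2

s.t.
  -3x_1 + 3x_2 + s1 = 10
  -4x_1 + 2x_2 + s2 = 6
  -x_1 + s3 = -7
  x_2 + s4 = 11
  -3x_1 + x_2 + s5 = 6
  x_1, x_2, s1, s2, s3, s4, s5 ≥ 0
Feasible point: (7, 0) satisfies every constraint, so the LP is feasible.
Direction d = (1, 0): for each constraint row a, a·d ≤ 0 —
  (-3)(1) + (3)(0) = -3 ≤ 0
  (-4)(1) + (2)(0) = -4 ≤ 0
  (-1)(1) + (0)(0) = -1 ≤ 0
  (0)(1) + (1)(0) = 0 ≤ 0
  (-3)(1) + (1)(0) = -3 ≤ 0
and d ≥ 0, so (7, 0) + t·d stays feasible for every t ≥ 0. Along this ray z = -9x_1 - 7x_2 changes by -9 per unit t, so z → −∞.

The LP is unbounded; z can be made arbitrarily small.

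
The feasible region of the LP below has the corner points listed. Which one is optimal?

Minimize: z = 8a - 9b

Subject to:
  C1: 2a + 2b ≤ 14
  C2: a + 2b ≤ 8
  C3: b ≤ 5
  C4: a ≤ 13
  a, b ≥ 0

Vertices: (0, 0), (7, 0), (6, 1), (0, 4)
(0, 4) with z = -36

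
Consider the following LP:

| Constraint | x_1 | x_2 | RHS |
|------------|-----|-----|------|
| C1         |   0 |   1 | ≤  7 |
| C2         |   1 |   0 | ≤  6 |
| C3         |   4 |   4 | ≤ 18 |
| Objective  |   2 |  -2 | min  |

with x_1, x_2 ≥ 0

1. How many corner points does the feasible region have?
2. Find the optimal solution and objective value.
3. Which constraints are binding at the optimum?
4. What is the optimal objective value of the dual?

1. 3
2. x_1 = 0, x_2 = 4.5, z = -9
3. C3, x_1 ≥ 0
4. -9 (by strong duality, equal to the primal optimum)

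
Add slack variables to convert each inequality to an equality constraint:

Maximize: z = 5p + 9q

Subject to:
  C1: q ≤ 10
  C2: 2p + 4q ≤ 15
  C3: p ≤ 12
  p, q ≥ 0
max z = 5p + 9q

s.t.
  q + s1 = 10
  2p + 4q + s2 = 15
  p + s3 = 12
  p, q, s1, s2, s3 ≥ 0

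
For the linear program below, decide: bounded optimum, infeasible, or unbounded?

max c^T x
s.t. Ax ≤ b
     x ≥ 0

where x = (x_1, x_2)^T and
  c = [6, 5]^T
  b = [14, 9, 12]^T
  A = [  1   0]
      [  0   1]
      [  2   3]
The point (6, 0) satisfies every constraint, so the LP is feasible; the constraints give x_1 ≤ 14 and x_2 ≤ 9, which with x_1, x_2 ≥ 0 keep the feasible region inside a bounded box. A feasible, bounded LP attains a finite optimum at a vertex.

The LP has an optimal solution: (6, 0) with z = 36.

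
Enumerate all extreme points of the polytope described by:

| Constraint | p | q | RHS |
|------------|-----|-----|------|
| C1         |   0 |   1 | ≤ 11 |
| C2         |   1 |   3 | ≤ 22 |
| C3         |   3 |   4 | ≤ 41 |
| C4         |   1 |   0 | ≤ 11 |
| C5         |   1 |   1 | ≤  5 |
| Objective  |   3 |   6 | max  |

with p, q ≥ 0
Each vertex is the intersection of two constraint boundaries that also satisfies all remaining constraints:
  p = 0 and q = 0 → (0, 0)
  p + q = 5 and q = 0 → (5, 0)
  p + q = 5 and p = 0 → (0, 5)

Vertices: (0, 0), (5, 0), (0, 5)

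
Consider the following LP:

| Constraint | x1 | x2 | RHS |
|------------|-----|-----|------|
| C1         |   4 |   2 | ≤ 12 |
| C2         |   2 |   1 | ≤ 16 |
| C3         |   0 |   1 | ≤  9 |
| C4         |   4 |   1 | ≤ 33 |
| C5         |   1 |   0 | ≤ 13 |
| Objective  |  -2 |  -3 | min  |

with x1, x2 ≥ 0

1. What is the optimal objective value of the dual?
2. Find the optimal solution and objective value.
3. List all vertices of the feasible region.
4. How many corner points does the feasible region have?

1. -18 (by strong duality, equal to the primal optimum)
2. x1 = 0, x2 = 6, z = -18
3. (0, 0), (3, 0), (0, 6)
4. 3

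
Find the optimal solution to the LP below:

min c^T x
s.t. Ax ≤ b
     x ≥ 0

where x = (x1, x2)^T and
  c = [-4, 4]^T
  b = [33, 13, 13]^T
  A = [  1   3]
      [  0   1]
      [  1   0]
Each vertex is the intersection of two constraint boundaries that also satisfies all remaining constraints:
  x1 = 0 and x2 = 0 → (0, 0)
  x1 = 13 and x2 = 0 → (13, 0)
  x1 + 3x2 = 33 and x1 = 13 → (13, 6.667)
  x1 + 3x2 = 33 and x1 = 0 → (0, 11)

Evaluating z = -4x1 + 4x2 at each vertex:
  (0, 0): z = 0
  (13, 0): z = -52
  (13, 6.667): z = -25.33
  (0, 11): z = 44

The minimum is at (13, 0) with z = -52.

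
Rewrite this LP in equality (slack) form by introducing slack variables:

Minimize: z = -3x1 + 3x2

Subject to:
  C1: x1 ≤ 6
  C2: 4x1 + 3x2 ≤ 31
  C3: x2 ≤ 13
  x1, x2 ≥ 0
min z = -3x1 + 3x2

s.t.
  x1 + s1 = 6
  4x1 + 3x2 + s2 = 31
  x2 + s3 = 13
  x1, x2, s1, s2, s3 ≥ 0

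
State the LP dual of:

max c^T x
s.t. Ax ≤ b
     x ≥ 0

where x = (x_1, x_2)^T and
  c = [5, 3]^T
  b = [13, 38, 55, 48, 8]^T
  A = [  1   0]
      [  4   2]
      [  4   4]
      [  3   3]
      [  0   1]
Minimize: z = 13y1 + 38y2 + 55y3 + 48y4 + 8y5

Subject to:
  C1: -y1 - 4y2 - 4y3 - 3y4 ≤ -5
  C2: -2y2 - 4y3 - 3y4 - y5 ≤ -3
  y1, y2, y3, y4, y5 ≥ 0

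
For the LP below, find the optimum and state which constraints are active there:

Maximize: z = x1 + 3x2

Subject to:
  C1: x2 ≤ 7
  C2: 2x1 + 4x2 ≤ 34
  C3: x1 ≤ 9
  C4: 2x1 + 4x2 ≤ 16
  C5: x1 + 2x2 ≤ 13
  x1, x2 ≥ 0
Optimal: x1 = 0, x2 = 4
Slack at optimum:
  C1: slack = 3
  C2: slack = 18
  C3: slack = 9
  C4: slack = 0 (binding)
  C5: slack = 5
  x1 ≥ 0: x1 = 0 (binding)
  x2 ≥ 0: x2 = 4
Binding constraints: C4, x1 ≥ 0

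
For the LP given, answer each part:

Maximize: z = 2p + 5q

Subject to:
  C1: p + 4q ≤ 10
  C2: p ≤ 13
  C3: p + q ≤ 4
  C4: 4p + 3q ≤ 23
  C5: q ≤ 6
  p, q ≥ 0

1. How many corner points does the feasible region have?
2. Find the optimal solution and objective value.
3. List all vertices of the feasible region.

1. 4
2. p = 2, q = 2, z = 14
3. (0, 0), (4, 0), (2, 2), (0, 2.5)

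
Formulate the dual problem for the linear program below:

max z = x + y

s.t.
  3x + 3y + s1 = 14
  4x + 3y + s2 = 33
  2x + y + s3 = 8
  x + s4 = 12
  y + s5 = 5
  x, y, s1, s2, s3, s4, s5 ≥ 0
Minimize: z = 14y1 + 33y2 + 8y3 + 12y4 + 5y5

Subject to:
  C1: -3y1 - 4y2 - 2y3 - y4 ≤ -1
  C2: -3y1 - 3y2 - y3 - y5 ≤ -1
  y1, y2, y3, y4, y5 ≥ 0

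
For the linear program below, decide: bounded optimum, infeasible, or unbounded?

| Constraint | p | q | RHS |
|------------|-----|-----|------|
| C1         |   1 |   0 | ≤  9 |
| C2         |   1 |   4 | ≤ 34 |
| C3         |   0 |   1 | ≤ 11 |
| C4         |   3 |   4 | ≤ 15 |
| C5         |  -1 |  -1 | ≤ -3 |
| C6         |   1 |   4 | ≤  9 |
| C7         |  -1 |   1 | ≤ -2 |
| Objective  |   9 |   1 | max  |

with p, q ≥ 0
The point (5, 0) satisfies every constraint, so the LP is feasible; the constraints give p ≤ 9 and q ≤ 11, which with p, q ≥ 0 keep the feasible region inside a bounded box. A feasible, bounded LP attains a finite optimum at a vertex.

Bounded optimum: z* = 45 at (5, 0).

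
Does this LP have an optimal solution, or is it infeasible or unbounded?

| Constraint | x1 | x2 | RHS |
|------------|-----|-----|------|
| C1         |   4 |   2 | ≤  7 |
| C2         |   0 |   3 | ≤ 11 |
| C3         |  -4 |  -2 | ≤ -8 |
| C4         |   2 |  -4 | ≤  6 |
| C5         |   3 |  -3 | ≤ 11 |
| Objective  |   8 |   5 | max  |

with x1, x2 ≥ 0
C1 requires 4x1 + 2x2 ≤ 7, while C3 (-4x1 - 2x2 ≤ -8) is equivalent to 4x1 + 2x2 ≥ 8. Together they would need 8 ≤ 4x1 + 2x2 ≤ 7, which is impossible since 8 > 7. No point satisfies all constraints.

Infeasible: no point satisfies all constraints simultaneously.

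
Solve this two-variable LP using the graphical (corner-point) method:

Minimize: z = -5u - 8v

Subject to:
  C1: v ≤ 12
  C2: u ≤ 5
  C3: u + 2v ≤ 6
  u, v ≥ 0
Each vertex is the intersection of two constraint boundaries that also satisfies all remaining constraints:
  u = 0 and v = 0 → (0, 0)
  u = 5 and v = 0 → (5, 0)
  u = 5 and u + 2v = 6 → (5, 0.5)
  u + 2v = 6 and u = 0 → (0, 3)

Evaluating z = -5u - 8v at each vertex:
  (0, 0): z = 0
  (5, 0): z = -25
  (5, 0.5): z = -29
  (0, 3): z = -24

The minimum is at (5, 0.5) with z = -29.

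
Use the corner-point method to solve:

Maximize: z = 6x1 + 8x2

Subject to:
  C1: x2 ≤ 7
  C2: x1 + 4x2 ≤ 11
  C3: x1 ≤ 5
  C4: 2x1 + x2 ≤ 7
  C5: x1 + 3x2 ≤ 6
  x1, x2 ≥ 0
x1 = 3, x2 = 1, z = 26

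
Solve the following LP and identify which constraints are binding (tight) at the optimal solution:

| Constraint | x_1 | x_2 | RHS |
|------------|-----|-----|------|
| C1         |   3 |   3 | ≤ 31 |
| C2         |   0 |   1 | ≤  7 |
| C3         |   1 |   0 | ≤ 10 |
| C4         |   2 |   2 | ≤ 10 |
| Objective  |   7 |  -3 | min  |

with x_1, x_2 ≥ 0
Optimal: x_1 = 0, x_2 = 5
Binding: C4, x_1 ≥ 0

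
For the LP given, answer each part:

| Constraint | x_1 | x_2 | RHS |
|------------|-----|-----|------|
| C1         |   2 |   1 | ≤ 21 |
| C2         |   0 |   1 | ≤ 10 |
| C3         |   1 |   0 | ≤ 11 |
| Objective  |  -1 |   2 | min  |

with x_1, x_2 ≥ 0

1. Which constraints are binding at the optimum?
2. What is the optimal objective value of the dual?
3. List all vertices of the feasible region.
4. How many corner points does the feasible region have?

1. C1, x_2 ≥ 0
2. -10.5 (by strong duality, equal to the primal optimum)
3. (0, 0), (10.5, 0), (5.5, 10), (0, 10)
4. 4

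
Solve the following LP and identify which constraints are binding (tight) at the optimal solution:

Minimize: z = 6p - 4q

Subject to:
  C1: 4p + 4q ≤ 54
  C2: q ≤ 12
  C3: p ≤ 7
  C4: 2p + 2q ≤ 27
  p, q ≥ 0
Optimal: p = 0, q = 12
Binding: C2, p ≥ 0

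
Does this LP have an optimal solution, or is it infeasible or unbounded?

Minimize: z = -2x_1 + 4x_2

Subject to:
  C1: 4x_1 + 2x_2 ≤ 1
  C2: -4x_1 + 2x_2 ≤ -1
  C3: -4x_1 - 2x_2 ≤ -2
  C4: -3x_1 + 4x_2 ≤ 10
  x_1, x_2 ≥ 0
C1 requires 4x_1 + 2x_2 ≤ 1, while C3 (-4x_1 - 2x_2 ≤ -2) is equivalent to 4x_1 + 2x_2 ≥ 2. Together they would need 2 ≤ 4x_1 + 2x_2 ≤ 1, which is impossible since 2 > 1. No point satisfies all constraints.

Infeasible: no point satisfies all constraints simultaneously.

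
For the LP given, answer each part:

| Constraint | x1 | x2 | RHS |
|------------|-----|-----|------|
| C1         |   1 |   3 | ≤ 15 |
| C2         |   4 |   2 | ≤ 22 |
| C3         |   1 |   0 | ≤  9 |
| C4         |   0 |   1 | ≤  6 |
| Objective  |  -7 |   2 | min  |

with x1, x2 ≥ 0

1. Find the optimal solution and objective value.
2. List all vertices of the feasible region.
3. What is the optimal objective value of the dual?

1. x1 = 5.5, x2 = 0, z = -38.5
2. (0, 0), (5.5, 0), (3.6, 3.8), (0, 5)
3. -38.5 (by strong duality, equal to the primal optimum)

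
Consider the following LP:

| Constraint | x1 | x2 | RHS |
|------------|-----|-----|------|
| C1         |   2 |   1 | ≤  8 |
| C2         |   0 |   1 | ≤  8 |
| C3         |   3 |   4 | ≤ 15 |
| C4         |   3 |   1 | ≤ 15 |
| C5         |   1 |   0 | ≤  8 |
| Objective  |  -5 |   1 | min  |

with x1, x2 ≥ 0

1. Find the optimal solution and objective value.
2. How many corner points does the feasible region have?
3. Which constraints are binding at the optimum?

1. x1 = 4, x2 = 0, z = -20
2. 4
3. C1, x2 ≥ 0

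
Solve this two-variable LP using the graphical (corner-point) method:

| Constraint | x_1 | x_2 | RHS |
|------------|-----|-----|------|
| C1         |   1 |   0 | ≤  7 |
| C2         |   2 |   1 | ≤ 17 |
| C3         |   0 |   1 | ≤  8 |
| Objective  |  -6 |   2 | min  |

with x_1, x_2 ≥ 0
Each vertex is the intersection of two constraint boundaries that also satisfies all remaining constraints:
  x_1 = 0 and x_2 = 0 → (0, 0)
  x_1 = 7 and x_2 = 0 → (7, 0)
  x_1 = 7 and 2x_1 + x_2 = 17 → (7, 3)
  2x_1 + x_2 = 17 and x_2 = 8 → (4.5, 8)
  x_2 = 8 and x_1 = 0 → (0, 8)

Evaluating z = -6x_1 + 2x_2 at each vertex:
  (0, 0): z = 0
  (7, 0): z = -42
  (7, 3): z = -36
  (4.5, 8): z = -11
  (0, 8): z = 16

The minimum is at (7, 0) with z = -42.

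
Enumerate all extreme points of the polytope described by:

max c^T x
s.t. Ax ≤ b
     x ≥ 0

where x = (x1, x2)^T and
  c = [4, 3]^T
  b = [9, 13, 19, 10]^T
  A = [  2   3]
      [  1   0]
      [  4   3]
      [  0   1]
Each vertex is the intersection of two constraint boundaries that also satisfies all remaining constraints:
  x1 = 0 and x2 = 0 → (0, 0)
  2x1 + 3x2 = 9 and x2 = 0 → (4.5, 0)
  2x1 + 3x2 = 9 and x1 = 0 → (0, 3)

Vertices: (0, 0), (4.5, 0), (0, 3)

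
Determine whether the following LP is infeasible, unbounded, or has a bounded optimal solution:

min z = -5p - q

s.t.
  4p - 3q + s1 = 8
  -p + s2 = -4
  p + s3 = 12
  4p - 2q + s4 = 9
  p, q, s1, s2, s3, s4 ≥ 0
Feasible point: (4, 4) satisfies every constraint, so the LP is feasible.
Direction d = (0, 1): for each constraint row a, a·d ≤ 0 —
  (4)(0) + (-3)(1) = -3 ≤ 0
  (-1)(0) + (0)(1) = 0 ≤ 0
  (1)(0) + (0)(1) = 0 ≤ 0
  (4)(0) + (-2)(1) = -2 ≤ 0
and d ≥ 0, so (4, 4) + t·d stays feasible for every t ≥ 0. Along this ray z = -5p - q changes by -1 per unit t, so z → −∞.

The LP is unbounded; z can be made arbitrarily small.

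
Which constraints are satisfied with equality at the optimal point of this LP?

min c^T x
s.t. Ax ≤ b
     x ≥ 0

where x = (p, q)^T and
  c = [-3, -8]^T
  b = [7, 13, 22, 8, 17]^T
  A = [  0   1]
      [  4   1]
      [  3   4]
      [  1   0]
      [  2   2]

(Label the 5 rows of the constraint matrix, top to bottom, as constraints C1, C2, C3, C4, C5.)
Optimal: p = 0, q = 5.5
Slack at optimum:
  C1: slack = 1.5
  C2: slack = 7.5
  C3: slack = 0 (binding)
  C4: slack = 8
  C5: slack = 6
  p ≥ 0: p = 0 (binding)
  q ≥ 0: q = 5.5
Binding constraints: C3, p ≥ 0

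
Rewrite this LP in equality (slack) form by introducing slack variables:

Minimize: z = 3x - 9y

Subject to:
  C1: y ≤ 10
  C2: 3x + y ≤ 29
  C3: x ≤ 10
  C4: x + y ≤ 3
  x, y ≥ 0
min z = 3x - 9y

s.t.
  y + s1 = 10
  3x + y + s2 = 29
  x + s3 = 10
  x + y + s4 = 3
  x, y, s1, s2, s3, s4 ≥ 0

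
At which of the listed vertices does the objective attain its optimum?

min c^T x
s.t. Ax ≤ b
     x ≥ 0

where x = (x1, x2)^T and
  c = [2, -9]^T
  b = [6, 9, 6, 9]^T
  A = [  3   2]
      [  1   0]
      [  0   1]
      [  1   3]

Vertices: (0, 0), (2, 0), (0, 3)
Evaluating z = 2x1 - 9x2 at each vertex:
  (0, 0): z = 0
  (2, 0): z = 4
  (0, 3): z = -27

The smallest value is z = -27, attained at (0, 3).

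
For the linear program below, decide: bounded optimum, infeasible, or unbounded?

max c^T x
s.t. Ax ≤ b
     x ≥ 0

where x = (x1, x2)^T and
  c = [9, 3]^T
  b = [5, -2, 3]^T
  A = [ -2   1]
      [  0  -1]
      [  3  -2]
Feasible point: (0, 2) satisfies every constraint, so the LP is feasible.
Direction d = (1, 2): for each constraint row a, a·d ≤ 0 —
  (-2)(1) + (1)(2) = 0 ≤ 0
  (0)(1) + (-1)(2) = -2 ≤ 0
  (3)(1) + (-2)(2) = -1 ≤ 0
and d ≥ 0, so (0, 2) + t·d stays feasible for every t ≥ 0. Along this ray z = 9x1 + 3x2 changes by 15 per unit t, so z → +∞.

The LP is unbounded; z can be made arbitrarily large.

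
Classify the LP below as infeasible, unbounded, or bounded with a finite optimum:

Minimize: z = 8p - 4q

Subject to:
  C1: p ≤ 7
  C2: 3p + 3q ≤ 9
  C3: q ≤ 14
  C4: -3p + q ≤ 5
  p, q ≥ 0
The point (0, 3) satisfies every constraint, so the LP is feasible; the constraints give p ≤ 7 and q ≤ 14, which with p, q ≥ 0 keep the feasible region inside a bounded box. A feasible, bounded LP attains a finite optimum at a vertex.

Evaluating z = 8p - 4q at each vertex:
  (0, 0): z = 0
  (3, 0): z = 24
  (0, 3): z = -12

The LP has an optimal solution: (0, 3) with z = -12.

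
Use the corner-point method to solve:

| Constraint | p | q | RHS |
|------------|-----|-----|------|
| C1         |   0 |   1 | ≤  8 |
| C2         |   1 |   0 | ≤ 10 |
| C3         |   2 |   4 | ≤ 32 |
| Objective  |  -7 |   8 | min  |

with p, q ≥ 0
p = 10, q = 0, z = -70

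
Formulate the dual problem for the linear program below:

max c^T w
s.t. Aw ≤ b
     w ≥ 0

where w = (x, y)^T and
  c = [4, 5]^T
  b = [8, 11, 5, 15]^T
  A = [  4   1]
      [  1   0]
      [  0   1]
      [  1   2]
Minimize: z = 8y1 + 11y2 + 5y3 + 15y4

Subject to:
  C1: -4y1 - y2 - y4 ≤ -4
  C2: -y1 - y3 - 2y4 ≤ -5
  y1, y2, y3, y4 ≥ 0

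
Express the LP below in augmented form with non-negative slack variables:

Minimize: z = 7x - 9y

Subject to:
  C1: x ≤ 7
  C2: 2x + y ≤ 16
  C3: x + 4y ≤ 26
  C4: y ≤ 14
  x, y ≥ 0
min z = 7x - 9y

s.t.
  x + s1 = 7
  2x + y + s2 = 16
  x + 4y + s3 = 26
  y + s4 = 14
  x, y, s1, s2, s3, s4 ≥ 0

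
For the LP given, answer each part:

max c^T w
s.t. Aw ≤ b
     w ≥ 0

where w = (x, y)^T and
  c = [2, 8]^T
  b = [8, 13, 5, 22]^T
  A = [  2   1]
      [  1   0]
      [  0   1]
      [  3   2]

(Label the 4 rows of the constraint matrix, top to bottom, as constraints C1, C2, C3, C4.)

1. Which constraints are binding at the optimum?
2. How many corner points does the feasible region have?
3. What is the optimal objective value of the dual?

1. C1, C3
2. 4
3. 43 (by strong duality, equal to the primal optimum)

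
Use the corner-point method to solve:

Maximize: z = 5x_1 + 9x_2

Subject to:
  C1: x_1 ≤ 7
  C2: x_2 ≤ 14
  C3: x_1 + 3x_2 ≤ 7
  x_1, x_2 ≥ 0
Each vertex is the intersection of two constraint boundaries that also satisfies all remaining constraints:
  x_1 = 0 and x_2 = 0 → (0, 0)
  x_1 = 7 and x_1 + 3x_2 = 7 → (7, 0)
  x_1 + 3x_2 = 7 and x_1 = 0 → (0, 2.333)

Evaluating z = 5x_1 + 9x_2 at each vertex:
  (0, 0): z = 0
  (7, 0): z = 35
  (0, 2.333): z = 21

The maximum is at (7, 0) with z = 35.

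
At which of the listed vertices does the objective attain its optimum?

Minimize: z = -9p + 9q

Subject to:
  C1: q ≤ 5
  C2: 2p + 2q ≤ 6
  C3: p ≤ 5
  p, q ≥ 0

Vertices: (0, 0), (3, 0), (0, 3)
Evaluating z = -9p + 9q at each vertex:
  (0, 0): z = 0
  (3, 0): z = -27
  (0, 3): z = 27

The smallest value is z = -27, attained at (3, 0).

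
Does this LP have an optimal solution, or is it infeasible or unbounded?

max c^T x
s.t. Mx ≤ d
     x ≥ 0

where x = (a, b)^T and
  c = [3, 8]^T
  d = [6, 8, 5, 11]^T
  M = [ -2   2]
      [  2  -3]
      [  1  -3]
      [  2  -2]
Feasible point: (0, 0) satisfies every constraint, so the LP is feasible.
Direction d = (1, 1): for each constraint row a, a·d ≤ 0 —
  (-2)(1) + (2)(1) = 0 ≤ 0
  (2)(1) + (-3)(1) = -1 ≤ 0
  (1)(1) + (-3)(1) = -2 ≤ 0
  (2)(1) + (-2)(1) = 0 ≤ 0
and d ≥ 0, so (0, 0) + t·d stays feasible for every t ≥ 0. Along this ray z = 3a + 8b changes by 11 per unit t, so z → +∞.

The LP is unbounded; z can be made arbitrarily large.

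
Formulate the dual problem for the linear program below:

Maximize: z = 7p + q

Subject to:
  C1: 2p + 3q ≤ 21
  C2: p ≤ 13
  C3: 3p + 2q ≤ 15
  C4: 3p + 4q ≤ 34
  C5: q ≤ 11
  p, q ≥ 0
Minimize: z = 21y1 + 13y2 + 15y3 + 34y4 + 11y5

Subject to:
  C1: -2y1 - y2 - 3y3 - 3y4 ≤ -7
  C2: -3y1 - 2y3 - 4y4 - y5 ≤ -1
  y1, y2, y3, y4, y5 ≥ 0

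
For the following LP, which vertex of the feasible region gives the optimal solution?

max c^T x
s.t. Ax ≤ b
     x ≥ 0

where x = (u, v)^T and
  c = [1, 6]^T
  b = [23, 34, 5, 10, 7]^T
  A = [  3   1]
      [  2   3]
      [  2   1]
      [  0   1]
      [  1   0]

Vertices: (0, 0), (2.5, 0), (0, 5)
Evaluating z = u + 6v at each vertex:
  (0, 0): z = 0
  (2.5, 0): z = 2.5
  (0, 5): z = 30

The largest value is z = 30, attained at (0, 5).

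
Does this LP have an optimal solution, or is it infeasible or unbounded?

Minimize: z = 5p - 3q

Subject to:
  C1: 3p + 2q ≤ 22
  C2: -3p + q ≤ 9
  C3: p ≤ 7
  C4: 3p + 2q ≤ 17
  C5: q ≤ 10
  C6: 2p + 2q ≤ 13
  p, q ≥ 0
The point (0, 6.5) satisfies every constraint, so the LP is feasible; the constraints give p ≤ 7 and q ≤ 10, which with p, q ≥ 0 keep the feasible region inside a bounded box. A feasible, bounded LP attains a finite optimum at a vertex.

Evaluating z = 5p - 3q at each vertex:
  (0, 0): z = 0
  (5.667, 0): z = 28.33
  (4, 2.5): z = 12.5
  (0, 6.5): z = -19.5

The LP has an optimal solution: (0, 6.5) with z = -19.5.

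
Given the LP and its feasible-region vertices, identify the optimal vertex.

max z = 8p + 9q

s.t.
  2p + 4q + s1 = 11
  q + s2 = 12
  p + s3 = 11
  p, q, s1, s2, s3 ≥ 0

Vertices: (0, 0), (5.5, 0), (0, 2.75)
Evaluating z = 8p + 9q at each vertex:
  (0, 0): z = 0
  (5.5, 0): z = 44
  (0, 2.75): z = 24.75

The largest value is z = 44, attained at (5.5, 0).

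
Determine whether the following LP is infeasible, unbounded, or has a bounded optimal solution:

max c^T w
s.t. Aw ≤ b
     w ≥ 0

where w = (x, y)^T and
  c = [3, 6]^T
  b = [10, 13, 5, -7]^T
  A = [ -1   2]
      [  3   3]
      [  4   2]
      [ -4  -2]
One constraint requires 4x + 2y ≤ 5, while the constraint -4x - 2y ≤ -7 is equivalent to 4x + 2y ≥ 7. Together they would need 7 ≤ 4x + 2y ≤ 5, which is impossible since 7 > 5. No point satisfies all constraints.

Infeasible: no point satisfies all constraints simultaneously.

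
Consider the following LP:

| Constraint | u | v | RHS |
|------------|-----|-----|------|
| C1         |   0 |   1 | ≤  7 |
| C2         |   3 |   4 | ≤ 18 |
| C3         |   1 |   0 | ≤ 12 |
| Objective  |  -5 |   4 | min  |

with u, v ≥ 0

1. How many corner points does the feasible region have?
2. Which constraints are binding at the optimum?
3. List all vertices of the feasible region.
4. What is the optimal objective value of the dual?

1. 3
2. C2, v ≥ 0
3. (0, 0), (6, 0), (0, 4.5)
4. -30 (by strong duality, equal to the primal optimum)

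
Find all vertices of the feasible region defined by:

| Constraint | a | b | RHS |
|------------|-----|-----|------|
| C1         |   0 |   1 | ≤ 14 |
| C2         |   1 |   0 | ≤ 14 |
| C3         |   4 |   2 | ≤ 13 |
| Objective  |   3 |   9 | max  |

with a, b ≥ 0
Each vertex is the intersection of two constraint boundaries that also satisfies all remaining constraints:
  a = 0 and b = 0 → (0, 0)
  4a + 2b = 13 and b = 0 → (3.25, 0)
  4a + 2b = 13 and a = 0 → (0, 6.5)

Vertices: (0, 0), (3.25, 0), (0, 6.5)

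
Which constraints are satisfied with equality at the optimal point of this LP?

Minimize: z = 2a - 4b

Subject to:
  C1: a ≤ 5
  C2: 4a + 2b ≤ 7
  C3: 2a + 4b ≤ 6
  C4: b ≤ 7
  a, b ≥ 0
Optimal: a = 0, b = 1.5
Slack at optimum:
  C1: slack = 5
  C2: slack = 4
  C3: slack = 0 (binding)
  C4: slack = 5.5
  a ≥ 0: a = 0 (binding)
  b ≥ 0: b = 1.5
Binding constraints: C3, a ≥ 0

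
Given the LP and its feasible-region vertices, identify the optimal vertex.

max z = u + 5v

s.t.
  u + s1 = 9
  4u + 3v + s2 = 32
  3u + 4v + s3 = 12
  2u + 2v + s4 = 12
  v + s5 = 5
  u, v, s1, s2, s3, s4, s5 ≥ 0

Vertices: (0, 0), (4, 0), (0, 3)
Evaluating z = u + 5v at each vertex:
  (0, 0): z = 0
  (4, 0): z = 4
  (0, 3): z = 15

The largest value is z = 15, attained at (0, 3).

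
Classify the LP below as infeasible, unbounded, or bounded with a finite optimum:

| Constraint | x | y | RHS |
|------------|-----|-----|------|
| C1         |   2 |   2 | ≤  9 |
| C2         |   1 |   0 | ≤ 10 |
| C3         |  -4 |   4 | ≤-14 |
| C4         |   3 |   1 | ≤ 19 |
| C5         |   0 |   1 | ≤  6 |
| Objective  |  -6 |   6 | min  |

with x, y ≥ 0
The point (4.5, 0) satisfies every constraint, so the LP is feasible; the constraints give x ≤ 10 and y ≤ 6, which with x, y ≥ 0 keep the feasible region inside a bounded box. A feasible, bounded LP attains a finite optimum at a vertex.

Evaluating z = -6x + 6y at each vertex:
  (3.5, 0): z = -21
  (4.5, 0): z = -27
  (4, 0.5): z = -21

Feasible with finite optimum z* = -27 at (4.5, 0).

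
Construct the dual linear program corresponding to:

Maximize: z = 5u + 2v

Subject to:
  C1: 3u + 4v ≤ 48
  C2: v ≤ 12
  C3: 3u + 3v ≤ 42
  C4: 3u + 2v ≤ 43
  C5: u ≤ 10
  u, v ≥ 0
Minimize: z = 48y1 + 12y2 + 42y3 + 43y4 + 10y5

Subject to:
  C1: -3y1 - 3y3 - 3y4 - y5 ≤ -5
  C2: -4y1 - y2 - 3y3 - 2y4 ≤ -2
  y1, y2, y3, y4, y5 ≥ 0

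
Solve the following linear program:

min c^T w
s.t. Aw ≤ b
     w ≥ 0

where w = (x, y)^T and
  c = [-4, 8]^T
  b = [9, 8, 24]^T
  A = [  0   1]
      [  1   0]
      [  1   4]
Each vertex is the intersection of two constraint boundaries that also satisfies all remaining constraints:
  x = 0 and y = 0 → (0, 0)
  x = 8 and y = 0 → (8, 0)
  x = 8 and x + 4y = 24 → (8, 4)
  x + 4y = 24 and x = 0 → (0, 6)

Evaluating z = -4x + 8y at each vertex:
  (0, 0): z = 0
  (8, 0): z = -32
  (8, 4): z = 0
  (0, 6): z = 48

The minimum is at (8, 0) with z = -32.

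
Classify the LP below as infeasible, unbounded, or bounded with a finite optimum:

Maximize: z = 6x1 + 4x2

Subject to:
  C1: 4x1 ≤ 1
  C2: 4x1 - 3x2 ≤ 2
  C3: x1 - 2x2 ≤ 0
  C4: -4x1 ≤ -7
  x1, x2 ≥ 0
C1 requires 4x1 ≤ 1, while C4 (-4x1 ≤ -7) is equivalent to 4x1 ≥ 7. Together they would need 7 ≤ 4x1 ≤ 1, which is impossible since 7 > 1. No point satisfies all constraints.

Infeasible — the constraint set is empty.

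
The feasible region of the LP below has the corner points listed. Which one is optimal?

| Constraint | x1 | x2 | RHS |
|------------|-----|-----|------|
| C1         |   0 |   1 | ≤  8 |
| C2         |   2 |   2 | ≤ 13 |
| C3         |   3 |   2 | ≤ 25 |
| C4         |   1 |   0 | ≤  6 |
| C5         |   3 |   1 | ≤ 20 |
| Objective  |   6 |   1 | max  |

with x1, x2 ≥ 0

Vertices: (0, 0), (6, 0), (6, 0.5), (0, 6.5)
Evaluating z = 6x1 + x2 at each vertex:
  (0, 0): z = 0
  (6, 0): z = 36
  (6, 0.5): z = 36.5
  (0, 6.5): z = 6.5

The largest value is z = 36.5, attained at (6, 0.5).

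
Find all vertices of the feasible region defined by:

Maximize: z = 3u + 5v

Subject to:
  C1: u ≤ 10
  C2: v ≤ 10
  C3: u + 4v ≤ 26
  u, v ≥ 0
Each vertex is the intersection of two constraint boundaries that also satisfies all remaining constraints:
  u = 0 and v = 0 → (0, 0)
  u = 10 and v = 0 → (10, 0)
  u = 10 and u + 4v = 26 → (10, 4)
  u + 4v = 26 and u = 0 → (0, 6.5)

Vertices: (0, 0), (10, 0), (10, 4), (0, 6.5)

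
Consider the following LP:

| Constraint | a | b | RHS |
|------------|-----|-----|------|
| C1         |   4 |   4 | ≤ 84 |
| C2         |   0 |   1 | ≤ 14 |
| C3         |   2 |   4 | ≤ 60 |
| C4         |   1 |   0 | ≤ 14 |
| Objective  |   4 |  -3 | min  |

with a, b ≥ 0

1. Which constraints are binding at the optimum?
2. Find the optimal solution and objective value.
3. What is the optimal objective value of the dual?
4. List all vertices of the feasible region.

1. C2, a ≥ 0
2. a = 0, b = 14, z = -42
3. -42 (by strong duality, equal to the primal optimum)
4. (0, 0), (14, 0), (14, 7), (12, 9), (2, 14), (0, 14)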